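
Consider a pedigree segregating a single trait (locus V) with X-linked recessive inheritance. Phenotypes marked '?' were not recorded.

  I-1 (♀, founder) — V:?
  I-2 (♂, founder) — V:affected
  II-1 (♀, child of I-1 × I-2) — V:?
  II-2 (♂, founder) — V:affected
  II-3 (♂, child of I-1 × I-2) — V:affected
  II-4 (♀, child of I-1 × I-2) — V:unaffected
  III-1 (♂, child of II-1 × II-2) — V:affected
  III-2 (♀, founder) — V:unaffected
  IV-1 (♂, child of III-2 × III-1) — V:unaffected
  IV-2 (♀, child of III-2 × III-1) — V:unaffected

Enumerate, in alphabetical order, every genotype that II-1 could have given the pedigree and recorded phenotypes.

II-1 ∈ {X^VX^v, X^vX^v}

V/I-1 ? ·: X^VX^v
V/I-2 aff ·: X^vY
V/II-1 ? I-1×I-2: X^VX^v|X^vX^v
V/II-2 aff ·: X^vY
V/II-3 aff I-1×I-2: X^vY
V/II-4 un I-1×I-2: X^VX^v
V/III-1 aff II-1×II-2: X^vY
V/III-2 un ·: X^VX^V|X^VX^v
V/IV-1 un III-2×III-1: X^VY
V/IV-2 un III-2×III-1: X^VX^v
⇒ V over [I-1,I-2,II-1,II-2,II-3,II-4,III-1,III-2,IV-1,IV-2]: 4 consistent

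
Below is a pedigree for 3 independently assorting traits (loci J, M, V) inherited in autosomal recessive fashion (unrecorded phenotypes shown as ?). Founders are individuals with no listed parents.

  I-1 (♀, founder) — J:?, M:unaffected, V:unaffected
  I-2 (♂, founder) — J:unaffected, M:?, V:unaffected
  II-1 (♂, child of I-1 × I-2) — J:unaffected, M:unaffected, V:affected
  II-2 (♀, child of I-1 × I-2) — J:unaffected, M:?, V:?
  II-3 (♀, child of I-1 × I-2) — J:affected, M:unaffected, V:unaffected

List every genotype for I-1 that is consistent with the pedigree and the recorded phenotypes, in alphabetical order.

J/I-1 ? ·: Jj|jj
J/I-2 un ·: Jj
J/II-1 un I-1×I-2: JJ|Jj
J/II-2 un I-1×I-2: JJ|Jj
J/II-3 aff I-1×I-2: jj
⇒ J over [I-1,I-2,II-1,II-2,II-3]: 5 consistent
M/I-1 un ·: MM|Mm
M/I-2 ? ·: MM|Mm|mm
M/II-1 un I-1×I-2: MM|Mm
M/II-2 ? I-1×I-2: MM|Mm|mm
M/II-3 un I-1×I-2: MM|Mm
⇒ M over [I-1,I-2,II-1,II-2,II-3]: 32 consistent
V/I-1 un ·: Vv
V/I-2 un ·: Vv
V/II-1 aff I-1×I-2: vv
V/II-2 ? I-1×I-2: VV|Vv|vv
V/II-3 un I-1×I-2: VV|Vv
⇒ V over [I-1,I-2,II-1,II-2,II-3]: 6 consistent

I-1 ∈ {Jj MM Vv, Jj Mm Vv, jj MM Vv, jj Mm Vv}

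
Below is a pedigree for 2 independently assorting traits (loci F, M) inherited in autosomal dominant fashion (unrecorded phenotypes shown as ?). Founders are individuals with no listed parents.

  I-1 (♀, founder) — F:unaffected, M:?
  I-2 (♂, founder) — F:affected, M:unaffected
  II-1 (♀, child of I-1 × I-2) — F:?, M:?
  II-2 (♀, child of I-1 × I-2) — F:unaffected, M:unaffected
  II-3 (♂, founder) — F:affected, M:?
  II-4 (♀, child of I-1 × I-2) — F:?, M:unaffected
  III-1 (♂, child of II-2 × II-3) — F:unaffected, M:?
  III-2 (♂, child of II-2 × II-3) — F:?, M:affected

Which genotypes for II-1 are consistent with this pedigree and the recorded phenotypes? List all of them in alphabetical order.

F/I-1 un ·: ff
F/I-2 aff ·: Ff
F/II-1 ? I-1×I-2: ff|Ff
F/II-2 un I-1×I-2: ff
F/II-3 aff ·: Ff
F/II-4 ? I-1×I-2: ff|Ff
F/III-1 un II-2×II-3: ff
F/III-2 ? II-2×II-3: ff|Ff
⇒ F over [I-1,I-2,II-1,II-2,II-3,II-4,III-1,III-2]: 8 consistent
M/I-1 ? ·: mm|Mm
M/I-2 un ·: mm
M/II-1 ? I-1×I-2: mm|Mm
M/II-2 un I-1×I-2: mm
M/II-3 ? ·: Mm|MM
M/II-4 un I-1×I-2: mm
M/III-1 ? II-2×II-3: mm|Mm
M/III-2 aff II-2×II-3: Mm
⇒ M over [I-1,I-2,II-1,II-2,II-3,II-4,III-1,III-2]: 9 consistent

II-1 ∈ {Ff Mm, Ff mm, ff Mm, ff mm}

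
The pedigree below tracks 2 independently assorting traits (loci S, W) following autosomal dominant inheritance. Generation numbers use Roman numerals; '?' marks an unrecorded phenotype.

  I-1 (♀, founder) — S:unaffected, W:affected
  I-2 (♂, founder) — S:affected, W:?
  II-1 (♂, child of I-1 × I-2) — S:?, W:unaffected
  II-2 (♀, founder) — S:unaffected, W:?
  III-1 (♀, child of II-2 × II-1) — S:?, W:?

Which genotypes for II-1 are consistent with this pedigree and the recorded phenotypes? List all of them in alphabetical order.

II-1 ∈ {Ss ww, ss ww}

S/I-1 un ·: ss
S/I-2 aff ·: Ss|SS
S/II-1 ? I-1×I-2: ss|Ss
S/II-2 un ·: ss
S/III-1 ? II-2×II-1: ss|Ss
⇒ S over [I-1,I-2,II-1,II-2,III-1]: 5 consistent
W/I-1 aff ·: Ww
W/I-2 ? ·: ww|Ww
W/II-1 un I-1×I-2: ww
W/II-2 ? ·: ww|Ww|WW
W/III-1 ? II-2×II-1: ww|Ww
⇒ W over [I-1,I-2,II-1,II-2,III-1]: 8 consistent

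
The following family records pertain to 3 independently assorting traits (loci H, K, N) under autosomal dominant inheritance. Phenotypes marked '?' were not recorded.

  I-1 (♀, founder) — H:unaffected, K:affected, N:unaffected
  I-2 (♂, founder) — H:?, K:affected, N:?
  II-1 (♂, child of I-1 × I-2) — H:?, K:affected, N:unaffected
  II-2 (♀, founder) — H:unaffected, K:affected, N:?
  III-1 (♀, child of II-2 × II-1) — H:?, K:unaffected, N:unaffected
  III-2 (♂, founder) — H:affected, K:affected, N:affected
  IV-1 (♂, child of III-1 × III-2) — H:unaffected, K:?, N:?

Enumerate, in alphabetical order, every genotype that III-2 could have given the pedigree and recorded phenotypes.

H/I-1 un ·: hh
H/I-2 ? ·: hh|Hh|HH
H/II-1 ? I-1×I-2: hh|Hh
H/II-2 un ·: hh
H/III-1 ? II-2×II-1: hh|Hh
H/III-2 aff ·: Hh
H/IV-1 un III-1×III-2: hh
⇒ H over [I-1,I-2,II-1,II-2,III-1,III-2,IV-1]: 6 consistent
K/I-1 aff ·: Kk|KK
K/I-2 aff ·: Kk|KK
K/II-1 aff I-1×I-2: Kk
K/II-2 aff ·: Kk
K/III-1 un II-2×II-1: kk
K/III-2 aff ·: Kk|KK
K/IV-1 ? III-1×III-2: kk|Kk
⇒ K over [I-1,I-2,II-1,II-2,III-1,III-2,IV-1]: 9 consistent
N/I-1 un ·: nn
N/I-2 ? ·: nn|Nn
N/II-1 un I-1×I-2: nn
N/II-2 ? ·: nn|Nn
N/III-1 un II-2×II-1: nn
N/III-2 aff ·: Nn|NN
N/IV-1 ? III-1×III-2: nn|Nn
⇒ N over [I-1,I-2,II-1,II-2,III-1,III-2,IV-1]: 12 consistent

III-2 ∈ {Hh KK NN, Hh KK Nn, Hh Kk NN, Hh Kk Nn}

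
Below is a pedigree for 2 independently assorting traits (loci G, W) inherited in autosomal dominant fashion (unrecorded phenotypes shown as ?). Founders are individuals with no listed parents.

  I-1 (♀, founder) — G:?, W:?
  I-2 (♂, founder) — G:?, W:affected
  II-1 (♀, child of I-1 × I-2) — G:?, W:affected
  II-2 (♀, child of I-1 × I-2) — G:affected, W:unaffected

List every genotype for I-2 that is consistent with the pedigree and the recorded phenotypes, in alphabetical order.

G/I-1 ? ·: gg|Gg|GG
G/I-2 ? ·: gg|Gg|GG
G/II-1 ? I-1×I-2: gg|Gg|GG
G/II-2 aff I-1×I-2: Gg|GG
⇒ G over [I-1,I-2,II-1,II-2]: 21 consistent
W/I-1 ? ·: ww|Ww
W/I-2 aff ·: Ww
W/II-1 aff I-1×I-2: Ww|WW
W/II-2 un I-1×I-2: ww
⇒ W over [I-1,I-2,II-1,II-2]: 3 consistent

I-2 ∈ {GG Ww, Gg Ww, gg Ww}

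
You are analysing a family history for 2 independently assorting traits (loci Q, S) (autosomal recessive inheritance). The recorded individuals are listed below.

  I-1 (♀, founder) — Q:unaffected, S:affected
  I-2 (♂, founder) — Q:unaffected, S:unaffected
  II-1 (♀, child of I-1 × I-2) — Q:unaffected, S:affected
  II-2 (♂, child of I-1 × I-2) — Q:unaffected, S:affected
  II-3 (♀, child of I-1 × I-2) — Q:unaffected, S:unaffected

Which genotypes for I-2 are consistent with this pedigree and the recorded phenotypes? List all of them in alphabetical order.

I-2 ∈ {QQ Ss, Qq Ss}

Q/I-1 un ·: QQ|Qq
Q/I-2 un ·: QQ|Qq
Q/II-1 un I-1×I-2: QQ|Qq
Q/II-2 un I-1×I-2: QQ|Qq
Q/II-3 un I-1×I-2: QQ|Qq
⇒ Q over [I-1,I-2,II-1,II-2,II-3]: 25 consistent
S/I-1 aff ·: ss
S/I-2 un ·: Ss
S/II-1 aff I-1×I-2: ss
S/II-2 aff I-1×I-2: ss
S/II-3 un I-1×I-2: Ss
⇒ S over [I-1,I-2,II-1,II-2,II-3]: 1 consistent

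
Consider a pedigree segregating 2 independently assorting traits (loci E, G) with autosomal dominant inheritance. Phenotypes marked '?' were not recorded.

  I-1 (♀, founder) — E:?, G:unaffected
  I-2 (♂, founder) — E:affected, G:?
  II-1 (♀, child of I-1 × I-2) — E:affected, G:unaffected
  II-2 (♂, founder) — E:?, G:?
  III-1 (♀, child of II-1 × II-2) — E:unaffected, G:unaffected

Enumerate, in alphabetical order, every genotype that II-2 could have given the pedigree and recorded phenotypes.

E/I-1 ? ·: ee|Ee|EE
E/I-2 aff ·: Ee|EE
E/II-1 aff I-1×I-2: Ee
E/II-2 ? ·: ee|Ee
E/III-1 un II-1×II-2: ee
⇒ E over [I-1,I-2,II-1,II-2,III-1]: 10 consistent
G/I-1 un ·: gg
G/I-2 ? ·: gg|Gg
G/II-1 un I-1×I-2: gg
G/II-2 ? ·: gg|Gg
G/III-1 un II-1×II-2: gg
⇒ G over [I-1,I-2,II-1,II-2,III-1]: 4 consistent

II-2 ∈ {Ee Gg, Ee gg, ee Gg, ee gg}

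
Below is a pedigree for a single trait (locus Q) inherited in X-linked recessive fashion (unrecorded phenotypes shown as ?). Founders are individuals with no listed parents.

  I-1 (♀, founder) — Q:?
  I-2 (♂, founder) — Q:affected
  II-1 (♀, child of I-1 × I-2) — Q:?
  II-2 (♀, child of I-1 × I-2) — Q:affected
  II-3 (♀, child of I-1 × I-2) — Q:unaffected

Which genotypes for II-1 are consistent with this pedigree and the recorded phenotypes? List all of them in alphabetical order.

II-1 ∈ {X^QX^q, X^qX^q}

Q/I-1 ? ·: X^QX^q
Q/I-2 aff ·: X^qY
Q/II-1 ? I-1×I-2: X^QX^q|X^qX^q
Q/II-2 aff I-1×I-2: X^qX^q
Q/II-3 un I-1×I-2: X^QX^q
⇒ Q over [I-1,I-2,II-1,II-2,II-3]: 2 consistent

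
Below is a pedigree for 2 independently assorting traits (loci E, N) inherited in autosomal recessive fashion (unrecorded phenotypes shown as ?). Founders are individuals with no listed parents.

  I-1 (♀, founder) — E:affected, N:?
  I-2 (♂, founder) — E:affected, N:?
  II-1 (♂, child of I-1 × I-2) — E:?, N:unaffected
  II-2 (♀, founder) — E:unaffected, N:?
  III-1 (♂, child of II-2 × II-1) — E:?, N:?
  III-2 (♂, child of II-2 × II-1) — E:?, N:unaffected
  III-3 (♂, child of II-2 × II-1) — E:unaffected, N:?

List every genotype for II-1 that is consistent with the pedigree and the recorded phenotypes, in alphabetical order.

II-1 ∈ {ee NN, ee Nn}

E/I-1 aff ·: ee
E/I-2 aff ·: ee
E/II-1 ? I-1×I-2: ee
E/II-2 un ·: EE|Ee
E/III-1 ? II-2×II-1: Ee|ee
E/III-2 ? II-2×II-1: Ee|ee
E/III-3 un II-2×II-1: Ee
⇒ E over [I-1,I-2,II-1,II-2,III-1,III-2,III-3]: 5 consistent
N/I-1 ? ·: NN|Nn|nn
N/I-2 ? ·: NN|Nn|nn
N/II-1 un I-1×I-2: NN|Nn
N/II-2 ? ·: NN|Nn|nn
N/III-1 ? II-2×II-1: NN|Nn|nn
N/III-2 un II-2×II-1: NN|Nn
N/III-3 ? II-2×II-1: NN|Nn|nn
⇒ N over [I-1,I-2,II-1,II-2,III-1,III-2,III-3]: 250 consistent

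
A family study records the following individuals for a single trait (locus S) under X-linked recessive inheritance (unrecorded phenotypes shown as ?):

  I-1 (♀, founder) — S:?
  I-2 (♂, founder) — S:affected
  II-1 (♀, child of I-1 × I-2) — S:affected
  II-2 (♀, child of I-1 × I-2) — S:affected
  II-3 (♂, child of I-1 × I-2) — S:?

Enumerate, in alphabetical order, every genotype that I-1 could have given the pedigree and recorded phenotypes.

S/I-1 ? ·: X^SX^s|X^sX^s
S/I-2 aff ·: X^sY
S/II-1 aff I-1×I-2: X^sX^s
S/II-2 aff I-1×I-2: X^sX^s
S/II-3 ? I-1×I-2: X^SY|X^sY
⇒ S over [I-1,I-2,II-1,II-2,II-3]: 3 consistent

I-1 ∈ {X^SX^s, X^sX^s}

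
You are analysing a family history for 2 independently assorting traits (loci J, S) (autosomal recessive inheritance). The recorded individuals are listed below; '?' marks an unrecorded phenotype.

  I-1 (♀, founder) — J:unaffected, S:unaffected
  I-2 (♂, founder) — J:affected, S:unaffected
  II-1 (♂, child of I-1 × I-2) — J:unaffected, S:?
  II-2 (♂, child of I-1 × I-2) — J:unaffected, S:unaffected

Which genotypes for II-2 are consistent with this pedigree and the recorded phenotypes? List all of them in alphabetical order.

J/I-1 un ·: JJ|Jj
J/I-2 aff ·: jj
J/II-1 un I-1×I-2: Jj
J/II-2 un I-1×I-2: Jj
⇒ J over [I-1,I-2,II-1,II-2]: 2 consistent
S/I-1 un ·: SS|Ss
S/I-2 un ·: SS|Ss
S/II-1 ? I-1×I-2: SS|Ss|ss
S/II-2 un I-1×I-2: SS|Ss
⇒ S over [I-1,I-2,II-1,II-2]: 15 consistent

II-2 ∈ {Jj SS, Jj Ss}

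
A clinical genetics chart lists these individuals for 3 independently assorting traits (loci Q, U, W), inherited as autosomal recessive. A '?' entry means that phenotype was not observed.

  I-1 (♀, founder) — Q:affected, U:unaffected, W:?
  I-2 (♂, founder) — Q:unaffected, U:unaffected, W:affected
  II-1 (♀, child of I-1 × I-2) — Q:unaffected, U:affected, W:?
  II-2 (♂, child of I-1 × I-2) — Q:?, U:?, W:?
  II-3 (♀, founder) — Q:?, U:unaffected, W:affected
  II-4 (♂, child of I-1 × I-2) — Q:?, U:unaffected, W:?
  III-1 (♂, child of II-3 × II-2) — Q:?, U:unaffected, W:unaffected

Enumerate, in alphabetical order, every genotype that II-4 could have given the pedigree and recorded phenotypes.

Q/I-1 aff ·: qq
Q/I-2 un ·: QQ|Qq
Q/II-1 un I-1×I-2: Qq
Q/II-2 ? I-1×I-2: Qq|qq
Q/II-3 ? ·: QQ|Qq|qq
Q/II-4 ? I-1×I-2: Qq|qq
Q/III-1 ? II-3×II-2: QQ|Qq|qq
⇒ Q over [I-1,I-2,II-1,II-2,II-3,II-4,III-1]: 29 consistent
U/I-1 un ·: Uu
U/I-2 un ·: Uu
U/II-1 aff I-1×I-2: uu
U/II-2 ? I-1×I-2: UU|Uu|uu
U/II-3 un ·: UU|Uu
U/II-4 un I-1×I-2: UU|Uu
U/III-1 un II-3×II-2: UU|Uu
⇒ U over [I-1,I-2,II-1,II-2,II-3,II-4,III-1]: 18 consistent
W/I-1 ? ·: WW|Ww
W/I-2 aff ·: ww
W/II-1 ? I-1×I-2: Ww|ww
W/II-2 ? I-1×I-2: Ww
W/II-3 aff ·: ww
W/II-4 ? I-1×I-2: Ww|ww
W/III-1 un II-3×II-2: Ww
⇒ W over [I-1,I-2,II-1,II-2,II-3,II-4,III-1]: 5 consistent

II-4 ∈ {Qq UU Ww, Qq UU ww, Qq Uu Ww, Qq Uu ww, qq UU Ww, qq UU ww, qq Uu Ww, qq Uu ww}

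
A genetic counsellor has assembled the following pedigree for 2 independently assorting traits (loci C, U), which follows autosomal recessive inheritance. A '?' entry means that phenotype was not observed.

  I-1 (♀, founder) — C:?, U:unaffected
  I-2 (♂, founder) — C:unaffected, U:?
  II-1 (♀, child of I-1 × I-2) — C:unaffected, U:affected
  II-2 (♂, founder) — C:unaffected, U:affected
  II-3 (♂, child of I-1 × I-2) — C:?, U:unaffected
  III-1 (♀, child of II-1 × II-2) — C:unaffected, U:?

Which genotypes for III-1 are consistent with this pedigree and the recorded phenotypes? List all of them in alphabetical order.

III-1 ∈ {CC uu, Cc uu}

C/I-1 ? ·: CC|Cc|cc
C/I-2 un ·: CC|Cc
C/II-1 un I-1×I-2: CC|Cc
C/II-2 un ·: CC|Cc
C/II-3 ? I-1×I-2: CC|Cc|cc
C/III-1 un II-1×II-2: CC|Cc
⇒ C over [I-1,I-2,II-1,II-2,II-3,III-1]: 64 consistent
U/I-1 un ·: Uu
U/I-2 ? ·: Uu|uu
U/II-1 aff I-1×I-2: uu
U/II-2 aff ·: uu
U/II-3 un I-1×I-2: UU|Uu
U/III-1 ? II-1×II-2: uu
⇒ U over [I-1,I-2,II-1,II-2,II-3,III-1]: 3 consistent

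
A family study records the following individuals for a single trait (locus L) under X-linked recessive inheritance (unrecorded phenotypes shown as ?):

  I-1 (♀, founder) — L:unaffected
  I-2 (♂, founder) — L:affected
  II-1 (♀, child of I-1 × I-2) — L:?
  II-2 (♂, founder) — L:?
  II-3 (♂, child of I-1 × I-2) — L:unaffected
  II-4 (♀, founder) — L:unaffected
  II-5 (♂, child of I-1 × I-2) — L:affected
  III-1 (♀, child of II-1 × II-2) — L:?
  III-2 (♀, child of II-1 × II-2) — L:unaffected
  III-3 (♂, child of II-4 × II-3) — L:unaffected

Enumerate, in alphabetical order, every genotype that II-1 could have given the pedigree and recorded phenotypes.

II-1 ∈ {X^LX^l, X^lX^l}

L/I-1 un ·: X^LX^l
L/I-2 aff ·: X^lY
L/II-1 ? I-1×I-2: X^LX^l|X^lX^l
L/II-2 ? ·: X^LY|X^lY
L/II-3 un I-1×I-2: X^LY
L/II-4 un ·: X^LX^L|X^LX^l
L/II-5 aff I-1×I-2: X^lY
L/III-1 ? II-1×II-2: X^LX^L|X^LX^l|X^lX^l
L/III-2 un II-1×II-2: X^LX^L|X^LX^l
L/III-3 un II-4×II-3: X^LY
⇒ L over [I-1,I-2,II-1,II-2,II-3,II-4,II-5,III-1,III-2,III-3]: 14 consistent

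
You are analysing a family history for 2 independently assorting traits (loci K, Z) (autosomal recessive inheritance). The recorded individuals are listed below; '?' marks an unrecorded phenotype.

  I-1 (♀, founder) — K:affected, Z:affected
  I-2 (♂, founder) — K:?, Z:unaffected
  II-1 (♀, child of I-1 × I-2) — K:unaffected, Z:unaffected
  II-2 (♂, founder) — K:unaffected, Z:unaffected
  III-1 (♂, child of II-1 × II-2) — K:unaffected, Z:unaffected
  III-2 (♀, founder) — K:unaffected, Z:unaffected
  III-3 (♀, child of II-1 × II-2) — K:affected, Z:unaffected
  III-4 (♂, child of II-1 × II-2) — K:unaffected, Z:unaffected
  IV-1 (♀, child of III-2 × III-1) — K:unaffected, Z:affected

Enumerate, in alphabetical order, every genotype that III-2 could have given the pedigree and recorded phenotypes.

K/I-1 aff ·: kk
K/I-2 ? ·: KK|Kk
K/II-1 un I-1×I-2: Kk
K/II-2 un ·: Kk
K/III-1 un II-1×II-2: KK|Kk
K/III-2 un ·: KK|Kk
K/III-3 aff II-1×II-2: kk
K/III-4 un II-1×II-2: KK|Kk
K/IV-1 un III-2×III-1: KK|Kk
⇒ K over [I-1,I-2,II-1,II-2,III-1,III-2,III-3,III-4,IV-1]: 28 consistent
Z/I-1 aff ·: zz
Z/I-2 un ·: ZZ|Zz
Z/II-1 un I-1×I-2: Zz
Z/II-2 un ·: ZZ|Zz
Z/III-1 un II-1×II-2: Zz
Z/III-2 un ·: Zz
Z/III-3 un II-1×II-2: ZZ|Zz
Z/III-4 un II-1×II-2: ZZ|Zz
Z/IV-1 aff III-2×III-1: zz
⇒ Z over [I-1,I-2,II-1,II-2,III-1,III-2,III-3,III-4,IV-1]: 16 consistent

III-2 ∈ {KK Zz, Kk Zz}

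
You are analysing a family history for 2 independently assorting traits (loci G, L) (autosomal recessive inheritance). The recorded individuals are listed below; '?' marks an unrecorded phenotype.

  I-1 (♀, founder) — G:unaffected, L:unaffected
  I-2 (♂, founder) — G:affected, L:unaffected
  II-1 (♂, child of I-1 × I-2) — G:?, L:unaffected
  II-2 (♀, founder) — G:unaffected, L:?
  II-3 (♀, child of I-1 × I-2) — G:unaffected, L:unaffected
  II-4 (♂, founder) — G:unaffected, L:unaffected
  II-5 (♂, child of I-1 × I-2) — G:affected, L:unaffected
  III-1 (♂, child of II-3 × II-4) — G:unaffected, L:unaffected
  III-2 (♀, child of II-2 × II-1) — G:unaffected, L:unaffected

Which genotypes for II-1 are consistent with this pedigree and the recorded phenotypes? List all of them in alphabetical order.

G/I-1 un ·: Gg
G/I-2 aff ·: gg
G/II-1 ? I-1×I-2: Gg|gg
G/II-2 un ·: GG|Gg
G/II-3 un I-1×I-2: Gg
G/II-4 un ·: GG|Gg
G/II-5 aff I-1×I-2: gg
G/III-1 un II-3×II-4: GG|Gg
G/III-2 un II-2×II-1: GG|Gg
⇒ G over [I-1,I-2,II-1,II-2,II-3,II-4,II-5,III-1,III-2]: 24 consistent
L/I-1 un ·: LL|Ll
L/I-2 un ·: LL|Ll
L/II-1 un I-1×I-2: LL|Ll
L/II-2 ? ·: LL|Ll|ll
L/II-3 un I-1×I-2: LL|Ll
L/II-4 un ·: LL|Ll
L/II-5 un I-1×I-2: LL|Ll
L/III-1 un II-3×II-4: LL|Ll
L/III-2 un II-2×II-1: LL|Ll
⇒ L over [I-1,I-2,II-1,II-2,II-3,II-4,II-5,III-1,III-2]: 390 consistent

II-1 ∈ {Gg LL, Gg Ll, gg LL, gg Ll}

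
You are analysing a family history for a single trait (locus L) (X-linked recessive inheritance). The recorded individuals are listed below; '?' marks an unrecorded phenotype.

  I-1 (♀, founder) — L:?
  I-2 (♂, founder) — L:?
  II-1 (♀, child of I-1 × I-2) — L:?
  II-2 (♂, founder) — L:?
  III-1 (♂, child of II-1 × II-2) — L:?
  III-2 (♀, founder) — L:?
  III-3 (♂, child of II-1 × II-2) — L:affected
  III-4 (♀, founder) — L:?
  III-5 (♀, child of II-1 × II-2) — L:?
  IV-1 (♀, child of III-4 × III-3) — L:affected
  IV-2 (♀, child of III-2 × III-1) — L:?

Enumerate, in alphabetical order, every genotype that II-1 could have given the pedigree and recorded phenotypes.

II-1 ∈ {X^LX^l, X^lX^l}

L/I-1 ? ·: X^LX^L|X^LX^l|X^lX^l
L/I-2 ? ·: X^LY|X^lY
L/II-1 ? I-1×I-2: X^LX^l|X^lX^l
L/II-2 ? ·: X^LY|X^lY
L/III-1 ? II-1×II-2: X^LY|X^lY
L/III-2 ? ·: X^LX^L|X^LX^l|X^lX^l
L/III-3 aff II-1×II-2: X^lY
L/III-4 ? ·: X^LX^l|X^lX^l
L/III-5 ? II-1×II-2: X^LX^L|X^LX^l|X^lX^l
L/IV-1 aff III-4×III-3: X^lX^l
L/IV-2 ? III-2×III-1: X^LX^L|X^LX^l|X^lX^l
⇒ L over [I-1,I-2,II-1,II-2,III-1,III-2,III-3,III-4,III-5,IV-1,IV-2]: 288 consistent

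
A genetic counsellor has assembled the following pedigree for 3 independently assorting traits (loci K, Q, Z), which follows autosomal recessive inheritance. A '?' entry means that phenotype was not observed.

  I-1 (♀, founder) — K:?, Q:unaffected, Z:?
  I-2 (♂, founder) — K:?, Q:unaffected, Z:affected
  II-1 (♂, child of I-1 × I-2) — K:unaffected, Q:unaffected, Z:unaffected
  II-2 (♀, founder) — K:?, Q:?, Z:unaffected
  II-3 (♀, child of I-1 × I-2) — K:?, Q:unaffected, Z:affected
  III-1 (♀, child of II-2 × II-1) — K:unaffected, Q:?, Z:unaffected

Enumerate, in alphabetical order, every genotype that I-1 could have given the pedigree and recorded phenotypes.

K/I-1 ? ·: KK|Kk|kk
K/I-2 ? ·: KK|Kk|kk
K/II-1 un I-1×I-2: KK|Kk
K/II-2 ? ·: KK|Kk|kk
K/II-3 ? I-1×I-2: KK|Kk|kk
K/III-1 un II-2×II-1: KK|Kk
⇒ K over [I-1,I-2,II-1,II-2,II-3,III-1]: 97 consistent
Q/I-1 un ·: QQ|Qq
Q/I-2 un ·: QQ|Qq
Q/II-1 un I-1×I-2: QQ|Qq
Q/II-2 ? ·: QQ|Qq|qq
Q/II-3 un I-1×I-2: QQ|Qq
Q/III-1 ? II-2×II-1: QQ|Qq|qq
⇒ Q over [I-1,I-2,II-1,II-2,II-3,III-1]: 70 consistent
Z/I-1 ? ·: Zz
Z/I-2 aff ·: zz
Z/II-1 un I-1×I-2: Zz
Z/II-2 un ·: ZZ|Zz
Z/II-3 aff I-1×I-2: zz
Z/III-1 un II-2×II-1: ZZ|Zz
⇒ Z over [I-1,I-2,II-1,II-2,II-3,III-1]: 4 consistent

I-1 ∈ {KK QQ Zz, KK Qq Zz, Kk QQ Zz, Kk Qq Zz, kk QQ Zz, kk Qq Zz}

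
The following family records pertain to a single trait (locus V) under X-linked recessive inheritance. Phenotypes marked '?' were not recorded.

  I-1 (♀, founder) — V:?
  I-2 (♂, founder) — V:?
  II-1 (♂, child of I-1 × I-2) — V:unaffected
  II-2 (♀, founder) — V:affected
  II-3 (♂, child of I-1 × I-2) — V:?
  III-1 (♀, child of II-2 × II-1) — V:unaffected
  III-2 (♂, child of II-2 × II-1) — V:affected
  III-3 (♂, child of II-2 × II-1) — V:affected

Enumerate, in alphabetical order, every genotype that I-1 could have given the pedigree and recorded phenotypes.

I-1 ∈ {X^VX^V, X^VX^v}

V/I-1 ? ·: X^VX^V|X^VX^v
V/I-2 ? ·: X^VY|X^vY
V/II-1 un I-1×I-2: X^VY
V/II-2 aff ·: X^vX^v
V/II-3 ? I-1×I-2: X^VY|X^vY
V/III-1 un II-2×II-1: X^VX^v
V/III-2 aff II-2×II-1: X^vY
V/III-3 aff II-2×II-1: X^vY
⇒ V over [I-1,I-2,II-1,II-2,II-3,III-1,III-2,III-3]: 6 consistent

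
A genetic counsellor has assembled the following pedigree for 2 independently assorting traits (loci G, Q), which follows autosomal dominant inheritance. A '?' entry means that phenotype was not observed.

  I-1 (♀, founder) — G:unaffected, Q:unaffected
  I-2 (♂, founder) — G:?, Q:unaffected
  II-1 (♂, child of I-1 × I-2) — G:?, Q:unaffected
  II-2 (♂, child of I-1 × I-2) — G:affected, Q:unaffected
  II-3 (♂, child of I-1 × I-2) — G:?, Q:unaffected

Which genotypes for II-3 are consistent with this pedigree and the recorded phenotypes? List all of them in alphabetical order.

II-3 ∈ {Gg qq, gg qq}

G/I-1 un ·: gg
G/I-2 ? ·: Gg|GG
G/II-1 ? I-1×I-2: gg|Gg
G/II-2 aff I-1×I-2: Gg
G/II-3 ? I-1×I-2: gg|Gg
⇒ G over [I-1,I-2,II-1,II-2,II-3]: 5 consistent
Q/I-1 un ·: qq
Q/I-2 un ·: qq
Q/II-1 un I-1×I-2: qq
Q/II-2 un I-1×I-2: qq
Q/II-3 un I-1×I-2: qq
⇒ Q over [I-1,I-2,II-1,II-2,II-3]: 1 consistent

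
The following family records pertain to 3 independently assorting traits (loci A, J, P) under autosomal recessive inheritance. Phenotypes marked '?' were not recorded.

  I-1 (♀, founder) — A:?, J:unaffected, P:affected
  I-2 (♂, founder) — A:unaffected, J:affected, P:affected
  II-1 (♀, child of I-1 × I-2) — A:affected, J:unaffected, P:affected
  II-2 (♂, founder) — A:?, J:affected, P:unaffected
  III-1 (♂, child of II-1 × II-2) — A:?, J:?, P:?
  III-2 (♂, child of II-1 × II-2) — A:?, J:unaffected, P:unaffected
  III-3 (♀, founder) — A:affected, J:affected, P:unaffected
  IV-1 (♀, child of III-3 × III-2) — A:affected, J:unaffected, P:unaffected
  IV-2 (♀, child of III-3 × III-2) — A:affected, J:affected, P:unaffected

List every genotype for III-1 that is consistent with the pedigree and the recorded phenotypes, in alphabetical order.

A/I-1 ? ·: Aa|aa
A/I-2 un ·: Aa
A/II-1 aff I-1×I-2: aa
A/II-2 ? ·: AA|Aa|aa
A/III-1 ? II-1×II-2: Aa|aa
A/III-2 ? II-1×II-2: Aa|aa
A/III-3 aff ·: aa
A/IV-1 aff III-3×III-2: aa
A/IV-2 aff III-3×III-2: aa
⇒ A over [I-1,I-2,II-1,II-2,III-1,III-2,III-3,IV-1,IV-2]: 12 consistent
J/I-1 un ·: JJ|Jj
J/I-2 aff ·: jj
J/II-1 un I-1×I-2: Jj
J/II-2 aff ·: jj
J/III-1 ? II-1×II-2: Jj|jj
J/III-2 un II-1×II-2: Jj
J/III-3 aff ·: jj
J/IV-1 un III-3×III-2: Jj
J/IV-2 aff III-3×III-2: jj
⇒ J over [I-1,I-2,II-1,II-2,III-1,III-2,III-3,IV-1,IV-2]: 4 consistent
P/I-1 aff ·: pp
P/I-2 aff ·: pp
P/II-1 aff I-1×I-2: pp
P/II-2 un ·: PP|Pp
P/III-1 ? II-1×II-2: Pp|pp
P/III-2 un II-1×II-2: Pp
P/III-3 un ·: PP|Pp
P/IV-1 un III-3×III-2: PP|Pp
P/IV-2 un III-3×III-2: PP|Pp
⇒ P over [I-1,I-2,II-1,II-2,III-1,III-2,III-3,IV-1,IV-2]: 24 consistent

III-1 ∈ {Aa Jj Pp, Aa Jj pp, Aa jj Pp, Aa jj pp, aa Jj Pp, aa Jj pp, aa jj Pp, aa jj pp}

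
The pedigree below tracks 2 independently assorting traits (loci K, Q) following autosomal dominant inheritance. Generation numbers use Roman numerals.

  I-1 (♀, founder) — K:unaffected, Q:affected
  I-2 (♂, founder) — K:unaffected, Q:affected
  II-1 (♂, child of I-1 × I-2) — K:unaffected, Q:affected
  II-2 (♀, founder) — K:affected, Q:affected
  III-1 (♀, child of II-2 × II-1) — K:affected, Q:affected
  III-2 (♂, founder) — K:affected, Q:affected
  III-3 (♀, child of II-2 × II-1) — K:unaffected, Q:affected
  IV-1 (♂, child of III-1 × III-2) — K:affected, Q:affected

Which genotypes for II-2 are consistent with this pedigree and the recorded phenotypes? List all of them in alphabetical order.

K/I-1 un ·: kk
K/I-2 un ·: kk
K/II-1 un I-1×I-2: kk
K/II-2 aff ·: Kk
K/III-1 aff II-2×II-1: Kk
K/III-2 aff ·: Kk|KK
K/III-3 un II-2×II-1: kk
K/IV-1 aff III-1×III-2: Kk|KK
⇒ K over [I-1,I-2,II-1,II-2,III-1,III-2,III-3,IV-1]: 4 consistent
Q/I-1 aff ·: Qq|QQ
Q/I-2 aff ·: Qq|QQ
Q/II-1 aff I-1×I-2: Qq|QQ
Q/II-2 aff ·: Qq|QQ
Q/III-1 aff II-2×II-1: Qq|QQ
Q/III-2 aff ·: Qq|QQ
Q/III-3 aff II-2×II-1: Qq|QQ
Q/IV-1 aff III-1×III-2: Qq|QQ
⇒ Q over [I-1,I-2,II-1,II-2,III-1,III-2,III-3,IV-1]: 152 consistent

II-2 ∈ {Kk QQ, Kk Qq}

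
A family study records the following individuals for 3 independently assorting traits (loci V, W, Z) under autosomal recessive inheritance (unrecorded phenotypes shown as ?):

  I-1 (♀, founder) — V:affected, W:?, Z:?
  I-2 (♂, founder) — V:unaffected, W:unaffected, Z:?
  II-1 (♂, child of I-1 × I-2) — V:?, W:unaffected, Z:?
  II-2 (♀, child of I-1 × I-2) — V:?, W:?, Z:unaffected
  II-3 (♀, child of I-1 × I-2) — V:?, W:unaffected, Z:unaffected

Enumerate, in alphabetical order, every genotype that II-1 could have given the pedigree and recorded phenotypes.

V/I-1 aff ·: vv
V/I-2 un ·: VV|Vv
V/II-1 ? I-1×I-2: Vv|vv
V/II-2 ? I-1×I-2: Vv|vv
V/II-3 ? I-1×I-2: Vv|vv
⇒ V over [I-1,I-2,II-1,II-2,II-3]: 9 consistent
W/I-1 ? ·: WW|Ww|ww
W/I-2 un ·: WW|Ww
W/II-1 un I-1×I-2: WW|Ww
W/II-2 ? I-1×I-2: WW|Ww|ww
W/II-3 un I-1×I-2: WW|Ww
⇒ W over [I-1,I-2,II-1,II-2,II-3]: 32 consistent
Z/I-1 ? ·: ZZ|Zz|zz
Z/I-2 ? ·: ZZ|Zz|zz
Z/II-1 ? I-1×I-2: ZZ|Zz|zz
Z/II-2 un I-1×I-2: ZZ|Zz
Z/II-3 un I-1×I-2: ZZ|Zz
⇒ Z over [I-1,I-2,II-1,II-2,II-3]: 35 consistent

II-1 ∈ {Vv WW ZZ, Vv WW Zz, Vv WW zz, Vv Ww ZZ, Vv Ww Zz, Vv Ww zz, vv WW ZZ, vv WW Zz, vv WW zz, vv Ww ZZ, vv Ww Zz, vv Ww zz}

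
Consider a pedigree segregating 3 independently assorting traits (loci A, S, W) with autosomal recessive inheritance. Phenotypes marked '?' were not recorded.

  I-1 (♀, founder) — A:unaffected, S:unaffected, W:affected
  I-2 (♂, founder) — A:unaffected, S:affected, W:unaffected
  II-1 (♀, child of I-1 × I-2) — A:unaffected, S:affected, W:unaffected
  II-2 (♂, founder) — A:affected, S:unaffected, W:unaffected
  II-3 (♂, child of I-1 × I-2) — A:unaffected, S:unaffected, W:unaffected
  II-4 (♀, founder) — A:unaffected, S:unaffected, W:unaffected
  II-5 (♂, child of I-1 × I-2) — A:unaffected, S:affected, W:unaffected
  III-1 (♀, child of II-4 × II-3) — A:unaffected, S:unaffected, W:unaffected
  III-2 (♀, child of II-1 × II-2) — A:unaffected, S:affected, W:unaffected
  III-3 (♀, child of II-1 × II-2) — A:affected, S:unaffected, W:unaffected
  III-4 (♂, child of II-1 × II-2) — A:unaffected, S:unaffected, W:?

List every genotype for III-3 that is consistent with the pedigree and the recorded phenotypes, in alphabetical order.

III-3 ∈ {aa Ss WW, aa Ss Ww}

A/I-1 un ·: AA|Aa
A/I-2 un ·: AA|Aa
A/II-1 un I-1×I-2: Aa
A/II-2 aff ·: aa
A/II-3 un I-1×I-2: AA|Aa
A/II-4 un ·: AA|Aa
A/II-5 un I-1×I-2: AA|Aa
A/III-1 un II-4×II-3: AA|Aa
A/III-2 un II-1×II-2: Aa
A/III-3 aff II-1×II-2: aa
A/III-4 un II-1×II-2: Aa
⇒ A over [I-1,I-2,II-1,II-2,II-3,II-4,II-5,III-1,III-2,III-3,III-4]: 42 consistent
S/I-1 un ·: Ss
S/I-2 aff ·: ss
S/II-1 aff I-1×I-2: ss
S/II-2 un ·: Ss
S/II-3 un I-1×I-2: Ss
S/II-4 un ·: SS|Ss
S/II-5 aff I-1×I-2: ss
S/III-1 un II-4×II-3: SS|Ss
S/III-2 aff II-1×II-2: ss
S/III-3 un II-1×II-2: Ss
S/III-4 un II-1×II-2: Ss
⇒ S over [I-1,I-2,II-1,II-2,II-3,II-4,II-5,III-1,III-2,III-3,III-4]: 4 consistent
W/I-1 aff ·: ww
W/I-2 un ·: WW|Ww
W/II-1 un I-1×I-2: Ww
W/II-2 un ·: WW|Ww
W/II-3 un I-1×I-2: Ww
W/II-4 un ·: WW|Ww
W/II-5 un I-1×I-2: Ww
W/III-1 un II-4×II-3: WW|Ww
W/III-2 un II-1×II-2: WW|Ww
W/III-3 un II-1×II-2: WW|Ww
W/III-4 ? II-1×II-2: WW|Ww|ww
⇒ W over [I-1,I-2,II-1,II-2,II-3,II-4,II-5,III-1,III-2,III-3,III-4]: 160 consistent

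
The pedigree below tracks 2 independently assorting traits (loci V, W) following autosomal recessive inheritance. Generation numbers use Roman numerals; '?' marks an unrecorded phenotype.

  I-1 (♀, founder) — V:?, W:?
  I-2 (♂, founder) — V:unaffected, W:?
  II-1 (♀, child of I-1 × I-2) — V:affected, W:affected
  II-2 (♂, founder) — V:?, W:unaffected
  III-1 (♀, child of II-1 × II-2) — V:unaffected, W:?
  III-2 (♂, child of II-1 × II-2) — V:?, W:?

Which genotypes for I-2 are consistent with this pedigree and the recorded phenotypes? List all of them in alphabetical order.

V/I-1 ? ·: Vv|vv
V/I-2 un ·: Vv
V/II-1 aff I-1×I-2: vv
V/II-2 ? ·: VV|Vv
V/III-1 un II-1×II-2: Vv
V/III-2 ? II-1×II-2: Vv|vv
⇒ V over [I-1,I-2,II-1,II-2,III-1,III-2]: 6 consistent
W/I-1 ? ·: Ww|ww
W/I-2 ? ·: Ww|ww
W/II-1 aff I-1×I-2: ww
W/II-2 un ·: WW|Ww
W/III-1 ? II-1×II-2: Ww|ww
W/III-2 ? II-1×II-2: Ww|ww
⇒ W over [I-1,I-2,II-1,II-2,III-1,III-2]: 20 consistent

I-2 ∈ {Vv Ww, Vv ww}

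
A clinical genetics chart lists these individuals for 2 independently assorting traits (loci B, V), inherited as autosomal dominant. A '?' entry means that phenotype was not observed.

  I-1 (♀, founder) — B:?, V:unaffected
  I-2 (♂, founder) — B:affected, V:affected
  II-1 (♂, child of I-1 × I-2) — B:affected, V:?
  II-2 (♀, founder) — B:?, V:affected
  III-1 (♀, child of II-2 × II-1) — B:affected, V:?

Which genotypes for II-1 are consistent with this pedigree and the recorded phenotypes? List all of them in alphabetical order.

II-1 ∈ {BB Vv, BB vv, Bb Vv, Bb vv}

B/I-1 ? ·: bb|Bb|BB
B/I-2 aff ·: Bb|BB
B/II-1 aff I-1×I-2: Bb|BB
B/II-2 ? ·: bb|Bb|BB
B/III-1 aff II-2×II-1: Bb|BB
⇒ B over [I-1,I-2,II-1,II-2,III-1]: 41 consistent
V/I-1 un ·: vv
V/I-2 aff ·: Vv|VV
V/II-1 ? I-1×I-2: vv|Vv
V/II-2 aff ·: Vv|VV
V/III-1 ? II-2×II-1: vv|Vv|VV
⇒ V over [I-1,I-2,II-1,II-2,III-1]: 13 consistent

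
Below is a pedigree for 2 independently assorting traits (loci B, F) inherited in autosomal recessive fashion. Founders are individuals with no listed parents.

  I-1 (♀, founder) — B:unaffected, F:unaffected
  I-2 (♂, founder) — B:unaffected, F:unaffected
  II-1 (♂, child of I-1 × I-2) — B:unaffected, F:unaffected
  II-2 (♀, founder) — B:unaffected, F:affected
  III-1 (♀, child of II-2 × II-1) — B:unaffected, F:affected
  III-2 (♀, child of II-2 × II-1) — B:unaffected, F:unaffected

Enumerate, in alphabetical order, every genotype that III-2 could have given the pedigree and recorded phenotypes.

III-2 ∈ {BB Ff, Bb Ff}

B/I-1 un ·: BB|Bb
B/I-2 un ·: BB|Bb
B/II-1 un I-1×I-2: BB|Bb
B/II-2 un ·: BB|Bb
B/III-1 un II-2×II-1: BB|Bb
B/III-2 un II-2×II-1: BB|Bb
⇒ B over [I-1,I-2,II-1,II-2,III-1,III-2]: 44 consistent
F/I-1 un ·: FF|Ff
F/I-2 un ·: FF|Ff
F/II-1 un I-1×I-2: Ff
F/II-2 aff ·: ff
F/III-1 aff II-2×II-1: ff
F/III-2 un II-2×II-1: Ff
⇒ F over [I-1,I-2,II-1,II-2,III-1,III-2]: 3 consistent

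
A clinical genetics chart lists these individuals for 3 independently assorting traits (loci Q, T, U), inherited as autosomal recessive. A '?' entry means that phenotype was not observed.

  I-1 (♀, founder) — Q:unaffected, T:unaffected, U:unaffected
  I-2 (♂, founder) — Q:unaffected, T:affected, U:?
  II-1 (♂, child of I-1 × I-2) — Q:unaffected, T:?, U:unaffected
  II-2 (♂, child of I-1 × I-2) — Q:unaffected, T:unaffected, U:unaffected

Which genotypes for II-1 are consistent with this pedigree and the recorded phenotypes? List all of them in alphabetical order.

II-1 ∈ {QQ Tt UU, QQ Tt Uu, QQ tt UU, QQ tt Uu, Qq Tt UU, Qq Tt Uu, Qq tt UU, Qq tt Uu}

Q/I-1 un ·: QQ|Qq
Q/I-2 un ·: QQ|Qq
Q/II-1 un I-1×I-2: QQ|Qq
Q/II-2 un I-1×I-2: QQ|Qq
⇒ Q over [I-1,I-2,II-1,II-2]: 13 consistent
T/I-1 un ·: TT|Tt
T/I-2 aff ·: tt
T/II-1 ? I-1×I-2: Tt|tt
T/II-2 un I-1×I-2: Tt
⇒ T over [I-1,I-2,II-1,II-2]: 3 consistent
U/I-1 un ·: UU|Uu
U/I-2 ? ·: UU|Uu|uu
U/II-1 un I-1×I-2: UU|Uu
U/II-2 un I-1×I-2: UU|Uu
⇒ U over [I-1,I-2,II-1,II-2]: 15 consistent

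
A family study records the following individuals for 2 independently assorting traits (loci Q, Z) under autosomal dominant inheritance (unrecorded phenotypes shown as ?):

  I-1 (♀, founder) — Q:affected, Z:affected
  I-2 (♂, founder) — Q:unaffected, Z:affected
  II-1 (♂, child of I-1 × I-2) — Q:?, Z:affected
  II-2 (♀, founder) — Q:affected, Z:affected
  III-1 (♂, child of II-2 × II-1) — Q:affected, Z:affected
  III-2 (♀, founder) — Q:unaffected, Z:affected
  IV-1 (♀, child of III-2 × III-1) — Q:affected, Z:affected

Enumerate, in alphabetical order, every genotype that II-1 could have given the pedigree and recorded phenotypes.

Q/I-1 aff ·: Qq|QQ
Q/I-2 un ·: qq
Q/II-1 ? I-1×I-2: qq|Qq
Q/II-2 aff ·: Qq|QQ
Q/III-1 aff II-2×II-1: Qq|QQ
Q/III-2 un ·: qq
Q/IV-1 aff III-2×III-1: Qq
⇒ Q over [I-1,I-2,II-1,II-2,III-1,III-2,IV-1]: 10 consistent
Z/I-1 aff ·: Zz|ZZ
Z/I-2 aff ·: Zz|ZZ
Z/II-1 aff I-1×I-2: Zz|ZZ
Z/II-2 aff ·: Zz|ZZ
Z/III-1 aff II-2×II-1: Zz|ZZ
Z/III-2 aff ·: Zz|ZZ
Z/IV-1 aff III-2×III-1: Zz|ZZ
⇒ Z over [I-1,I-2,II-1,II-2,III-1,III-2,IV-1]: 82 consistent

II-1 ∈ {Qq ZZ, Qq Zz, qq ZZ, qq Zz}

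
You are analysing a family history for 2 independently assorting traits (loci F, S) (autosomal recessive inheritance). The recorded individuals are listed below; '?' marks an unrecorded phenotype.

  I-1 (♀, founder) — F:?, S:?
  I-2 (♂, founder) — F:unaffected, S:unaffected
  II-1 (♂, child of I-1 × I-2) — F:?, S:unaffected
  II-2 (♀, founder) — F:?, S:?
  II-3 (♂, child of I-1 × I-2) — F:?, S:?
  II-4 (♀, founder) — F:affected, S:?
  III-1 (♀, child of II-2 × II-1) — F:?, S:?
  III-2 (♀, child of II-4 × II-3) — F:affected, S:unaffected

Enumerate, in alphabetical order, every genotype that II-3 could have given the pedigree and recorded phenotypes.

F/I-1 ? ·: FF|Ff|ff
F/I-2 un ·: FF|Ff
F/II-1 ? I-1×I-2: FF|Ff|ff
F/II-2 ? ·: FF|Ff|ff
F/II-3 ? I-1×I-2: Ff|ff
F/II-4 aff ·: ff
F/III-1 ? II-2×II-1: FF|Ff|ff
F/III-2 aff II-4×II-3: ff
⇒ F over [I-1,I-2,II-1,II-2,II-3,II-4,III-1,III-2]: 81 consistent
S/I-1 ? ·: SS|Ss|ss
S/I-2 un ·: SS|Ss
S/II-1 un I-1×I-2: SS|Ss
S/II-2 ? ·: SS|Ss|ss
S/II-3 ? I-1×I-2: SS|Ss|ss
S/II-4 ? ·: SS|Ss|ss
S/III-1 ? II-2×II-1: SS|Ss|ss
S/III-2 un II-4×II-3: SS|Ss
⇒ S over [I-1,I-2,II-1,II-2,II-3,II-4,III-1,III-2]: 419 consistent

II-3 ∈ {Ff SS, Ff Ss, Ff ss, ff SS, ff Ss, ff ss}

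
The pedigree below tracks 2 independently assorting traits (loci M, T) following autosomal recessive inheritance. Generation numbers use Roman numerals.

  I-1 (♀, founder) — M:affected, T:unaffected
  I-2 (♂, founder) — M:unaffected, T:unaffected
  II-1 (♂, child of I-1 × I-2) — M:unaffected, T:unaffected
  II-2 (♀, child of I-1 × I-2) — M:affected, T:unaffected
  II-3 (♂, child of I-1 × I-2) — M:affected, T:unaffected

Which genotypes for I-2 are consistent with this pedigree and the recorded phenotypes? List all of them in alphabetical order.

M/I-1 aff ·: mm
M/I-2 un ·: Mm
M/II-1 un I-1×I-2: Mm
M/II-2 aff I-1×I-2: mm
M/II-3 aff I-1×I-2: mm
⇒ M over [I-1,I-2,II-1,II-2,II-3]: 1 consistent
T/I-1 un ·: TT|Tt
T/I-2 un ·: TT|Tt
T/II-1 un I-1×I-2: TT|Tt
T/II-2 un I-1×I-2: TT|Tt
T/II-3 un I-1×I-2: TT|Tt
⇒ T over [I-1,I-2,II-1,II-2,II-3]: 25 consistent

I-2 ∈ {Mm TT, Mm Tt}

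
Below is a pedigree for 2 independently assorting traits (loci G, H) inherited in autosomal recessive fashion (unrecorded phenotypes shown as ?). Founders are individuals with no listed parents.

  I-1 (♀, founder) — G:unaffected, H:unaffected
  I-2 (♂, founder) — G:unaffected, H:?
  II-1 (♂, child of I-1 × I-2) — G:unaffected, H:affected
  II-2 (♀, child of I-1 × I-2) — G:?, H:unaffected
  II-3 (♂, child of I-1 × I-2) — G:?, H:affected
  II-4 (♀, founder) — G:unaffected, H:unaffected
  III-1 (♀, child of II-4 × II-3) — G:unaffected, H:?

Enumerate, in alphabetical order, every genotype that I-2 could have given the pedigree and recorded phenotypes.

I-2 ∈ {GG Hh, GG hh, Gg Hh, Gg hh}

G/I-1 un ·: GG|Gg
G/I-2 un ·: GG|Gg
G/II-1 un I-1×I-2: GG|Gg
G/II-2 ? I-1×I-2: GG|Gg|gg
G/II-3 ? I-1×I-2: GG|Gg|gg
G/II-4 un ·: GG|Gg
G/III-1 un II-4×II-3: GG|Gg
⇒ G over [I-1,I-2,II-1,II-2,II-3,II-4,III-1]: 113 consistent
H/I-1 un ·: Hh
H/I-2 ? ·: Hh|hh
H/II-1 aff I-1×I-2: hh
H/II-2 un I-1×I-2: HH|Hh
H/II-3 aff I-1×I-2: hh
H/II-4 un ·: HH|Hh
H/III-1 ? II-4×II-3: Hh|hh
⇒ H over [I-1,I-2,II-1,II-2,II-3,II-4,III-1]: 9 consistent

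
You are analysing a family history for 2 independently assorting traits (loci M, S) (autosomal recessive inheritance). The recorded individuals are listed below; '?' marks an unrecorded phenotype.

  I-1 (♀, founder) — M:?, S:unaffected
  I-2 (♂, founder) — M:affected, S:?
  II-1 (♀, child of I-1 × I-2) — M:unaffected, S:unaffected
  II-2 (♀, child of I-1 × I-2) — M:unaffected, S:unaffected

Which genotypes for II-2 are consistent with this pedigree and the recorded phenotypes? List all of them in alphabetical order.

M/I-1 ? ·: MM|Mm
M/I-2 aff ·: mm
M/II-1 un I-1×I-2: Mm
M/II-2 un I-1×I-2: Mm
⇒ M over [I-1,I-2,II-1,II-2]: 2 consistent
S/I-1 un ·: SS|Ss
S/I-2 ? ·: SS|Ss|ss
S/II-1 un I-1×I-2: SS|Ss
S/II-2 un I-1×I-2: SS|Ss
⇒ S over [I-1,I-2,II-1,II-2]: 15 consistent

II-2 ∈ {Mm SS, Mm Ss}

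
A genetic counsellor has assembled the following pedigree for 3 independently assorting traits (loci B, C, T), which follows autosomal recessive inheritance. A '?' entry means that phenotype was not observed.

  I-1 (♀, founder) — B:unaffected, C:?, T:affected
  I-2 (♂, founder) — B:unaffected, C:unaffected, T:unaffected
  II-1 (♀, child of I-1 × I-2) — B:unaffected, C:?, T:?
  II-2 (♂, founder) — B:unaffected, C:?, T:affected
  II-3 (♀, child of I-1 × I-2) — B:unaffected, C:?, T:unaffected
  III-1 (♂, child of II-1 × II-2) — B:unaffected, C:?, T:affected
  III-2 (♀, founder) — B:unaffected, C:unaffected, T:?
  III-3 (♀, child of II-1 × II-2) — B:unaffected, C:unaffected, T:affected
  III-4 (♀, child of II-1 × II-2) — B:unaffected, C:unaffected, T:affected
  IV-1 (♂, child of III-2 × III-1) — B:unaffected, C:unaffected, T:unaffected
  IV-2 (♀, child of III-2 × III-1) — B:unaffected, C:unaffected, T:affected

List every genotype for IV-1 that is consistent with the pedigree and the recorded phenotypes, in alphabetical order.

B/I-1 un ·: BB|Bb
B/I-2 un ·: BB|Bb
B/II-1 un I-1×I-2: BB|Bb
B/II-2 un ·: BB|Bb
B/II-3 un I-1×I-2: BB|Bb
B/III-1 un II-1×II-2: BB|Bb
B/III-2 un ·: BB|Bb
B/III-3 un II-1×II-2: BB|Bb
B/III-4 un II-1×II-2: BB|Bb
B/IV-1 un III-2×III-1: BB|Bb
B/IV-2 un III-2×III-1: BB|Bb
⇒ B over [I-1,I-2,II-1,II-2,II-3,III-1,III-2,III-3,III-4,IV-1,IV-2]: 1023 consistent
C/I-1 ? ·: CC|Cc|cc
C/I-2 un ·: CC|Cc
C/II-1 ? I-1×I-2: CC|Cc|cc
C/II-2 ? ·: CC|Cc|cc
C/II-3 ? I-1×I-2: CC|Cc|cc
C/III-1 ? II-1×II-2: CC|Cc|cc
C/III-2 un ·: CC|Cc
C/III-3 un II-1×II-2: CC|Cc
C/III-4 un II-1×II-2: CC|Cc
C/IV-1 un III-2×III-1: CC|Cc
C/IV-2 un III-2×III-1: CC|Cc
⇒ C over [I-1,I-2,II-1,II-2,II-3,III-1,III-2,III-3,III-4,IV-1,IV-2]: 1830 consistent
T/I-1 aff ·: tt
T/I-2 un ·: TT|Tt
T/II-1 ? I-1×I-2: Tt|tt
T/II-2 aff ·: tt
T/II-3 un I-1×I-2: Tt
T/III-1 aff II-1×II-2: tt
T/III-2 ? ·: Tt
T/III-3 aff II-1×II-2: tt
T/III-4 aff II-1×II-2: tt
T/IV-1 un III-2×III-1: Tt
T/IV-2 aff III-2×III-1: tt
⇒ T over [I-1,I-2,II-1,II-2,II-3,III-1,III-2,III-3,III-4,IV-1,IV-2]: 3 consistent

IV-1 ∈ {BB CC Tt, BB Cc Tt, Bb CC Tt, Bb Cc Tt}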